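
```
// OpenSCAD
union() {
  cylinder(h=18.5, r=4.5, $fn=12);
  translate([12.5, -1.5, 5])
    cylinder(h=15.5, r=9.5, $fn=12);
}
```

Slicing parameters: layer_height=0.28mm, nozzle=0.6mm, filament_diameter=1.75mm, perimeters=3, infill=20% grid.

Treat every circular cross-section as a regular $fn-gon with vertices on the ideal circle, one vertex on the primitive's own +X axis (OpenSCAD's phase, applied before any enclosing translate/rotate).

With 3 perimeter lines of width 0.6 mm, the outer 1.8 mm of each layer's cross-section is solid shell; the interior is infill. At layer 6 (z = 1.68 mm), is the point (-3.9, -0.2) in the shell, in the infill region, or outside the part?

shell

At z = 1.68 mm: the r=4.5 cylinder contributes a regular 12-gon of circumradius 4.5; the cylinder at (12.5, -1.5) does not reach this height (z outside [5, 20.5]); Taking the union: only the r=4.5 cylinder is present, so the union is just that shape — 1 connected region. Overall, the cross-section is a single solid region. The nearest boundary edge runs (-4.50, 0.00)→(-3.90, -2.25); distance from the point to it = 0.53 mm. The point is inside the cross-section, 0.53 mm from the nearest boundary — within the 1.8 mm shell band (3 × 0.6).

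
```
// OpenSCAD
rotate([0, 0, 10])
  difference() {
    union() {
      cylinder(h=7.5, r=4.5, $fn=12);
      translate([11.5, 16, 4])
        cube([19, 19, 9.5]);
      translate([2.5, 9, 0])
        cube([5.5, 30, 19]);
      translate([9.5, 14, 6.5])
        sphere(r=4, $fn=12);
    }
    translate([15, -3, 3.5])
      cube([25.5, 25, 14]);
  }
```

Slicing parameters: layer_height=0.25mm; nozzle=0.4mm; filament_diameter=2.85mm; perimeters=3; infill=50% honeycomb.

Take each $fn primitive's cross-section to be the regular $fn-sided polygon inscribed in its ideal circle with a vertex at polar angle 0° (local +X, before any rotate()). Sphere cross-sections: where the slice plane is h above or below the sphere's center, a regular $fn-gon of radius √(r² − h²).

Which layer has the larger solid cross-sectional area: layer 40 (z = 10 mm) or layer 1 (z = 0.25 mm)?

Layer 40 (z = 10): the cylinder does not reach this height (z outside [0, 7.5]); the cube at (11.5, 16) is present — its section is the full 19×19 rectangle (area 361.00 mm²); the cube at (2.5, 9) (footprint 5.5×30) is included at this height (area 165.00 mm²); the r=4 sphere at (9.5, 14) contributes a regular 12-gon of circumradius √(4²−3.5²) = 1.936 (area = (12/2)·1.936²·sin(360°/12) = 11.25 mm²); Combining (union): the regions partially overlap — summed areas 537.25 mm² minus the doubly-counted overlap 0.63 mm² gives 536.62 mm² — area = 536.62 mm²; the cube at (15, -3) (footprint 25.5×25) is included at this height (area 637.50 mm²); After the difference (first − rest): starting from the result so far (536.62 mm²), the 25.5×25 cube at (15, -3) partially overlaps it — only the 93.00 mm² overlap (of its 637.50 mm²) is removed, clipping the outline — area = 443.62 mm²; (rotated 10° about Z; rotation is an isometry so areas/perimeters/island counts are preserved). So its area = 443.62 mm². Layer 1 (z = 0.25): the cylinder: section is a regular 12-gon, circumradius r=4.5 (area = (12/2)·4.500²·sin(360°/12) = 60.75 mm²); the cube at (11.5, 16) is not intersected at this z (z outside [4, 13.5]); the cube at (2.5, 9) is present — its section is the full 5.5×30 rectangle (area 165.00 mm²); the sphere at (9.5, 14) does not reach this height (|z−center|=6.250 > r=4); Combining (union): the 2 present regions are separate (no shared area or edge), so areas and boundary lengths simply add and each stays a separate island — area = 225.75 mm²; the cube at (15, -3) is absent (z outside [3.5, 17.5]); Taking the first minus the rest: none of the subtracted shapes is present at this height, so the result so far is unchanged — area = 225.75 mm²; (rotated 10° about Z; rotation is an isometry so areas/perimeters/island counts are preserved). So its area = 225.75 mm². Layer 40 is larger (443.62 vs 225.75 mm²).

layer 40 (z = 10 mm)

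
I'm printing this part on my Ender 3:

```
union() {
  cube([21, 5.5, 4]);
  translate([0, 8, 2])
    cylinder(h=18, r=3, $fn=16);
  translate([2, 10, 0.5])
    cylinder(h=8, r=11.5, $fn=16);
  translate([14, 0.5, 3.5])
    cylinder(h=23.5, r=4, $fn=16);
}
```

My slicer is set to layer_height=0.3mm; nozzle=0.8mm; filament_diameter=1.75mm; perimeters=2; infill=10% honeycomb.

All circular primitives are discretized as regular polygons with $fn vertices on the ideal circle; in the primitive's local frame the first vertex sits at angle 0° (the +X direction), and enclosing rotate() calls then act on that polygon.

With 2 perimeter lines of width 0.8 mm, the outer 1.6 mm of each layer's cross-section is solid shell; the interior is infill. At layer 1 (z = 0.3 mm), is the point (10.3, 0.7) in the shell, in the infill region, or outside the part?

At z = 0.3 mm: the cube (footprint 21×5.5) is included at this height; the cylinder at (0, 8) does not reach this height (z outside [2, 20]); the cylinder at (2, 10) is absent (z outside [0.5, 8.5]); the cylinder at (14, 0.5) is absent (z outside [3.5, 27]); Combining (union): only the 21×5.5 cube is present, so the union is just that shape — 1 connected region. Overall, the cross-section is a single solid region. The nearest boundary edge runs (0.00, 0.00)→(21.00, 0.00); distance from the point to it = 0.70 mm. The point is inside the cross-section, 0.70 mm from the nearest boundary — within the 1.6 mm shell band (2 × 0.8).

shell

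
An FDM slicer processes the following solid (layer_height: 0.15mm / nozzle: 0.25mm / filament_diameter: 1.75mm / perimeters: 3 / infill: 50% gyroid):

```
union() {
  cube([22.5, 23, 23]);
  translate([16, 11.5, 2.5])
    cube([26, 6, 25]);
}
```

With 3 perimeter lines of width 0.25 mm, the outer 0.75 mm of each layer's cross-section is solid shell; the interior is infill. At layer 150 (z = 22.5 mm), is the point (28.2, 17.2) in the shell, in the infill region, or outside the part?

shell

At z = 22.5 mm: the cube (footprint 22.5×23) is included at this height; the cube at (16, 11.5) is present — its section is the full 26×6 rectangle; Merging all regions: the regions partially overlap (shared area 39.00 mm²), so overlapping operands fuse into one piece — 1 connected region. Overall, the cross-section is a single solid region. The nearest boundary edge runs (22.50, 17.50)→(42.00, 17.50); distance from the point to it = 0.30 mm. The point is inside the cross-section, 0.30 mm from the nearest boundary — within the 0.75 mm shell band (3 × 0.25).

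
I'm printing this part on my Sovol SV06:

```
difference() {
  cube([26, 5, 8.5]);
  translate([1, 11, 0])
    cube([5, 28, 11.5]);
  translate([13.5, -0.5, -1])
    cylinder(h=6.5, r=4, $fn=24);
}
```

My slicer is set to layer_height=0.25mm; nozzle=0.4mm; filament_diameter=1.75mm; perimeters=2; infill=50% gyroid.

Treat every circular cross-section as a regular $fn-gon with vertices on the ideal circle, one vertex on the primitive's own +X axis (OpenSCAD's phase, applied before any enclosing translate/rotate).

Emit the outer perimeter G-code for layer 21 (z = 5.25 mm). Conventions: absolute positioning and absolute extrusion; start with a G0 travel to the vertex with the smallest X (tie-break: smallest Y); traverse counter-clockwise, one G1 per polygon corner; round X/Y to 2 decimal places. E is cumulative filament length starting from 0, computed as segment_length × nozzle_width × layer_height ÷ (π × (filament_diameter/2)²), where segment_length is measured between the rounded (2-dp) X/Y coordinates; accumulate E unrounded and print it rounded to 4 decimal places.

G0 X0.00 Y0.00 Z5.25
G1 X9.57 Y0.00 E0.3979
G1 X9.64 Y0.54 E0.4205
G1 X10.04 Y1.50 E0.4638
G1 X10.67 Y2.33 E0.5071
G1 X11.50 Y2.96 E0.5504
G1 X12.46 Y3.36 E0.5936
G1 X13.50 Y3.50 E0.6373
G1 X14.54 Y3.36 E0.6809
G1 X15.50 Y2.96 E0.7241
G1 X16.33 Y2.33 E0.7674
G1 X16.96 Y1.50 E0.8108
G1 X17.36 Y0.54 E0.8540
G1 X17.43 Y0.00 E0.8766
G1 X26.00 Y0.00 E1.2329
G1 X26.00 Y5.00 E1.4408
G1 X0.00 Y5.00 E2.5218
G1 X0.00 Y0.00 E2.7297

At z = 5.25 mm: the 26×5 cube contributes its full rectangle; the cube at (1, 11) (footprint 5×28) is included at this height; the r=4 cylinder at (13.5, -0.5) contributes a regular 24-gon of circumradius 4; Taking the first minus the rest: starting from the 26×5 cube, the 5×28 cube at (1, 11) misses the remaining region (no effect); the r=4 cylinder at (13.5, -0.5) partially overlaps it — only the 20.88 mm² overlap (of its 49.69 mm²) is removed, clipping the outline — 1 connected region. The outline is a single polygon with 17 vertices. Extrusion per mm of travel: 0.4 × 0.25 / (π × 0.875²) = 0.041575. Accumulating E over each segment gives final E = 2.7297.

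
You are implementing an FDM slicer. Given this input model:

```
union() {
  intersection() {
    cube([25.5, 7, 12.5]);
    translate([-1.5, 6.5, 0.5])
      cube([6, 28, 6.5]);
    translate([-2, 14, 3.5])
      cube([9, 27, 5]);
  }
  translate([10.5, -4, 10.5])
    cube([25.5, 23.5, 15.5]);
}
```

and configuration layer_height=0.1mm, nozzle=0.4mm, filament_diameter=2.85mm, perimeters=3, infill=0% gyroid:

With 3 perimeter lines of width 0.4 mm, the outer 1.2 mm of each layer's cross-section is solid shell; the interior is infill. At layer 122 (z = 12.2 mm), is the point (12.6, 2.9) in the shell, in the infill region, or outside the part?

At z = 12.2 mm: the cube is present — its section is the full 25.5×7 rectangle; the cube at (-1.5, 6.5) is not intersected at this z (z outside [0.5, 7]); the cube at (-2, 14) is not intersected at this z (z outside [3.5, 8.5]); Taking the intersection: at least one operand is absent at this height, so nothing remains; the cube at (10.5, -4) is present — its section is the full 25.5×23.5 rectangle; Combining (union): only the 25.5×23.5 cube at (10.5, -4) is present, so the union is just that shape — 1 connected region. Overall, the cross-section is a single solid region. The nearest boundary edge runs (10.50, 19.50)→(10.50, -4.00); distance from the point to it = 2.10 mm. The point is inside the cross-section and 2.10 mm from the nearest boundary — more than the 1.2 mm shell width (3 × 0.4), so it's in the infill interior.

infill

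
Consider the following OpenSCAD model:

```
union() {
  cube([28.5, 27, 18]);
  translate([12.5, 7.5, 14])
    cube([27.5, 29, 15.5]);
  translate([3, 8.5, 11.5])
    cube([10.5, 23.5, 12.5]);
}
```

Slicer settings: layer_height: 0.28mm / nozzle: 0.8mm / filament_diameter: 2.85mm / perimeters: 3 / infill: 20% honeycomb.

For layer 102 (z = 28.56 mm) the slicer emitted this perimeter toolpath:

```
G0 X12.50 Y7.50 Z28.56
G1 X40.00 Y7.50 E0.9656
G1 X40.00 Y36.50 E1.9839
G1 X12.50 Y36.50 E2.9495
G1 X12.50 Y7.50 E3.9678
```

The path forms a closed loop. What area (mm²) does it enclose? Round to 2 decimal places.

797.50 mm²

Apply the shoelace formula to the sequence of (X, Y) vertices; enclosed area = 797.50 mm².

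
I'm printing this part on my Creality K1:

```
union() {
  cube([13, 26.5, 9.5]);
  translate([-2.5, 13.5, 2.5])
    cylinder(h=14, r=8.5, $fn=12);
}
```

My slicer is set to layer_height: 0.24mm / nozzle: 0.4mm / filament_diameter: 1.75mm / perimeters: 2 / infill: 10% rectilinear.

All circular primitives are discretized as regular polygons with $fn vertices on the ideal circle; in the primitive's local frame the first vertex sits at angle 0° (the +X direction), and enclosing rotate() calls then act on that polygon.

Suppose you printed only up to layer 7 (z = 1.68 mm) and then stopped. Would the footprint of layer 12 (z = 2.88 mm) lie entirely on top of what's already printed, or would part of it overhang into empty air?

part overhangs

Compare the two slices. At z = 1.68: the 13×26.5 cube contributes its full rectangle (area 344.50 mm²); the cylinder at (-2.5, 13.5) is absent (z outside [2.5, 16.5]); Combining (union): only the 13×26.5 cube is present, so the union is just that shape — area = 344.50 mm². At z = 2.88: the cube is present — its section is the full 13×26.5 rectangle (area 344.50 mm²); the r=8.5 cylinder at (-2.5, 13.5) contributes a regular 12-gon of circumradius 8.5 (area = (12/2)·8.500²·sin(360°/12) = 216.75 mm²); Merging all regions: the regions partially overlap — summed areas 561.25 mm² minus the doubly-counted overlap 67.55 mm² gives 493.70 mm² — area = 493.70 mm². Checking containment: at z = 2.88 the cross-section extends beyond the z = 1.68 cross-section by about 149.20 mm².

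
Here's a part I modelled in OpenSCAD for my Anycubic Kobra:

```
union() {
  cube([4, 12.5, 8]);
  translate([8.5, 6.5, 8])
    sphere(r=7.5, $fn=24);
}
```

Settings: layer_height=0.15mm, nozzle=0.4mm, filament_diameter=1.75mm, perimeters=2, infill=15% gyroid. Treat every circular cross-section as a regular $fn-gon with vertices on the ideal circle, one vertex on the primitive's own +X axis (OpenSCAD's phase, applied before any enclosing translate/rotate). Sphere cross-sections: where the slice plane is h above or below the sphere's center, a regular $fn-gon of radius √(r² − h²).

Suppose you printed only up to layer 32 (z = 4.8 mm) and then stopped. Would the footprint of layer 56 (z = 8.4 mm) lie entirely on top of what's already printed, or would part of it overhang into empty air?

Compare the two slices. At z = 4.8: the cube (footprint 4×12.5) is included at this height (area 50.00 mm²); the r=7.5 sphere at (8.5, 6.5) slices to a regular 24-gon of circumradius 6.783 (√(r²−h²) with h=3.2 from center) (area = (24/2)·6.783²·sin(360°/24) = 142.90 mm²); Combining (union): the regions partially overlap — summed areas 192.90 mm² minus the doubly-counted overlap 15.63 mm² gives 177.27 mm² — area = 177.27 mm². At z = 8.4: the cube is absent (z outside [0, 8]); the r=7.5 sphere at (8.5, 6.5) contributes a regular 24-gon of circumradius √(7.5²−0.4²) = 7.489 (area = (24/2)·7.489²·sin(360°/24) = 174.21 mm²); Merging all regions: only the r=7.5 sphere at (8.5, 6.5) is present, so the union is just that shape — area = 174.21 mm². Checking containment: at z = 8.4 the cross-section extends beyond the z = 4.8 cross-section by about 22.52 mm².

part overhangs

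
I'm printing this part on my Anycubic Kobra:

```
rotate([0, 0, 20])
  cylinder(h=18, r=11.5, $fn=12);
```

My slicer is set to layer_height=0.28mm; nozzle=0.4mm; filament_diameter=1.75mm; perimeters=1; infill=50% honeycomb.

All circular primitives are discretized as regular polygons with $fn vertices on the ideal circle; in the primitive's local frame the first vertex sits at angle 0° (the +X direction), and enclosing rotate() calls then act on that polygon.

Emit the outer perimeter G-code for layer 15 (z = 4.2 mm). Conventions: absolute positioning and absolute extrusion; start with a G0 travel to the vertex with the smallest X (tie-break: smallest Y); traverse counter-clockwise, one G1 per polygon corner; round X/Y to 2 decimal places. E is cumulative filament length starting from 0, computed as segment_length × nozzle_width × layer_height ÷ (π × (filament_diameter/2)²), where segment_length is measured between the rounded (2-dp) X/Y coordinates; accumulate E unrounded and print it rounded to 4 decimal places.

At z = 4.2 mm: the r=11.5 cylinder gives a regular 12-gon of circumradius 11.5 (constant along its height); (rotated 20° about Z; rotation is an isometry so areas/perimeters/island counts are preserved). The outline is a single polygon with 12 vertices. Extrusion per mm of travel: 0.4 × 0.28 / (π × 0.875²) = 0.046564. Accumulating E over each segment gives final E = 3.3269.

G0 X-11.33 Y2.00 Z4.20
G1 X-10.81 Y-3.93 E0.2772
G1 X-7.39 Y-8.81 E0.5547
G1 X-2.00 Y-11.33 E0.8317
G1 X3.93 Y-10.81 E1.1089
G1 X8.81 Y-7.39 E1.3864
G1 X11.33 Y-2.00 E1.6634
G1 X10.81 Y3.93 E1.9406
G1 X7.39 Y8.81 E2.2181
G1 X2.00 Y11.33 E2.4952
G1 X-3.93 Y10.81 E2.7724
G1 X-8.81 Y7.39 E3.0498
G1 X-11.33 Y2.00 E3.3269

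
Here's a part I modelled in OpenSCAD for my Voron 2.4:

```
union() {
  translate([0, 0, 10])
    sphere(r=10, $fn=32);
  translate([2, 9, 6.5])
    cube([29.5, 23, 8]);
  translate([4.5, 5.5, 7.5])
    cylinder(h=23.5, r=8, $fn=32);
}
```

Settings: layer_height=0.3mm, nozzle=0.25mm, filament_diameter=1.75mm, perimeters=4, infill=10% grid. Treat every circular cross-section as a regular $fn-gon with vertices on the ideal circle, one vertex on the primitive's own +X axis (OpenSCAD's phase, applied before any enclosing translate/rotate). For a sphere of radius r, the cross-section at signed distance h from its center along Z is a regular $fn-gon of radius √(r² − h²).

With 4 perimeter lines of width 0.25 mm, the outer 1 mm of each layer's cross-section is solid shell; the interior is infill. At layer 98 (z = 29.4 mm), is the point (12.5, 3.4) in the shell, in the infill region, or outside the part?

At z = 29.4 mm: the sphere is absent (|z−center|=19.400 > r=10); the cube at (2, 9) does not reach this height (z outside [6.5, 14.5]); the r=8 cylinder at (4.5, 5.5) contributes a regular 32-gon of circumradius 8; Merging all regions: only the r=8 cylinder at (4.5, 5.5) is present, so the union is just that shape — 1 connected region. Overall, the cross-section is a single solid region. The nearest boundary edge runs (11.89, 2.44)→(12.35, 3.94); distance from the point to it = 0.30 mm. The point is not inside any of the regions above, so it lies outside the cross-section (0.30 mm from the nearest boundary).

outside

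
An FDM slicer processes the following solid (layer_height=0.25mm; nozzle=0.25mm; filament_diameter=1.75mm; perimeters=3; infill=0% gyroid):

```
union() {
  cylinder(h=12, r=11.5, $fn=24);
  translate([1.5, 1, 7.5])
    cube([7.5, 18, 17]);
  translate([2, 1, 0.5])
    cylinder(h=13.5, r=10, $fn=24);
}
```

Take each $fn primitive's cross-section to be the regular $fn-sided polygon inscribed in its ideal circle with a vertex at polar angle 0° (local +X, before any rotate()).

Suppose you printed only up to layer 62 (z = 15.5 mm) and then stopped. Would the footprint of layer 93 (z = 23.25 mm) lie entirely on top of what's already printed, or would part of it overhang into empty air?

Compare the two slices. At z = 15.5: the cylinder is not intersected at this z (z outside [0, 12]); the cube at (1.5, 1) (footprint 7.5×18) is included at this height (area 135.00 mm²); the cylinder at (2, 1) is absent (z outside [0.5, 14]); Merging all regions: only the 7.5×18 cube at (1.5, 1) is present, so the union is just that shape — area = 135.00 mm². At z = 23.25: the cylinder is not intersected at this z (z outside [0, 12]); the 7.5×18 cube at (1.5, 1) contributes its full rectangle (area 135.00 mm²); the cylinder at (2, 1) is absent (z outside [0.5, 14]); Taking the union: only the 7.5×18 cube at (1.5, 1) is present, so the union is just that shape — area = 135.00 mm². Checking containment: the cross-section at z = 23.25 is a subset of the cross-section at z = 15.5.

entirely on top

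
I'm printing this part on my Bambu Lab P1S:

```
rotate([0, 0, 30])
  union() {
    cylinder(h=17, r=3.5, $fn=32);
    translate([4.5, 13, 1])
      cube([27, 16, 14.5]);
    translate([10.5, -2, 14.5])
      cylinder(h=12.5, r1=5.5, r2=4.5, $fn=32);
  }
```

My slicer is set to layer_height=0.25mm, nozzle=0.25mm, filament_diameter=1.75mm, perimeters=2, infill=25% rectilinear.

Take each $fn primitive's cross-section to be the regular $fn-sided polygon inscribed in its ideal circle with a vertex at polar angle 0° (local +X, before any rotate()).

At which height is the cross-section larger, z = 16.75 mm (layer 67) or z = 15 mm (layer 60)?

layer 60 (z = 15 mm)

Layer 67 (z = 16.75): the r=3.5 cylinder contributes a regular 32-gon of circumradius 3.5 (area = (32/2)·3.500²·sin(360°/32) = 38.24 mm²); the cube at (4.5, 13) is not intersected at this z (z outside [1, 15.5]); the cone at (10.5, -2): at t=0.180 of its height the radius interpolates to r₁+(r₂−r₁)t = 5.320, giving a regular 32-gon of that circumradius (area = (32/2)·5.320²·sin(360°/32) = 88.34 mm²); Combining (union): the 2 present regions are separate (no shared area or edge), so areas and boundary lengths simply add and each stays a separate island — area = 126.58 mm²; (rotated 30° about Z; rotation is an isometry so areas/perimeters/island counts are preserved). So its area = 126.58 mm². Layer 60 (z = 15): the r=3.5 cylinder contributes a regular 32-gon of circumradius 3.5 (area = (32/2)·3.500²·sin(360°/32) = 38.24 mm²); the 27×16 cube at (4.5, 13) contributes its full rectangle (area 432.00 mm²); the cone at (10.5, -2) (r1=5.5→r2=4.5) has section circumradius 5.460 here — a regular 32-gon (area = (32/2)·5.460²·sin(360°/32) = 93.06 mm²); Combining (union): the 3 present regions are separate (no shared area or edge), so areas and boundary lengths simply add and each stays a separate island — area = 563.29 mm²; (rotated 30° about Z; rotation is an isometry so areas/perimeters/island counts are preserved). So its area = 563.29 mm². Layer 60 is larger (563.29 vs 126.58 mm²).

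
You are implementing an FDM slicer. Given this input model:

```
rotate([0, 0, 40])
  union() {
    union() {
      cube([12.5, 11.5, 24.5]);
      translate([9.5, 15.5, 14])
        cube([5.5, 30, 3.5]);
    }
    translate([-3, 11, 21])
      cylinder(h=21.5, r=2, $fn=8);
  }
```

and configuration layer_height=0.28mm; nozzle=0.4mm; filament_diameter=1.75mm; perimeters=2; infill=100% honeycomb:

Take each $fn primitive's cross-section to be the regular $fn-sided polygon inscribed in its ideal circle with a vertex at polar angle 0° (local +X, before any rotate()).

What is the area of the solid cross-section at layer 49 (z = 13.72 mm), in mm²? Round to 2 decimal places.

At z = 13.72 mm: the cube (footprint 12.5×11.5) is included at this height (area 143.75 mm²); the cube at (9.5, 15.5) is absent (z outside [14, 17.5]); Combining (union): only the 12.5×11.5 cube is present, so the union is just that shape — area = 143.75 mm²; the cylinder at (-3, 11) is not intersected at this z (z outside [21, 42.5]); Combining (union): only that combined region is present, so the union is just that shape — area = 143.75 mm²; (whole slice rotated 40° about Z — lengths, areas and connectivity unchanged). Overall, the cross-section is a single solid region. Net area = 143.75 mm².

143.75 mm²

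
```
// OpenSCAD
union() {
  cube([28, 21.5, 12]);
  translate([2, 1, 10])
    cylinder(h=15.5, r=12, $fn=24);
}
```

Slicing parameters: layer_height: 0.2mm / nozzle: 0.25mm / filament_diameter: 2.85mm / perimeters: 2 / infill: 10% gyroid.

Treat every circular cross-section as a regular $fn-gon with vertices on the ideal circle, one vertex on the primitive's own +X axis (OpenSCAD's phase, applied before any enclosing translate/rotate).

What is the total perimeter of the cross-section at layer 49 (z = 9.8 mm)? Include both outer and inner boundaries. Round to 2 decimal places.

99.00 mm

At z = 9.8 mm: the cube (footprint 28×21.5) is included at this height (perimeter 99.00 mm); the cylinder at (2, 1) is not intersected at this z (z outside [10, 25.5]); Taking the union: only the 28×21.5 cube is present, so the union is just that shape — boundary = 99.00 mm. Overall, the cross-section is a single solid region. Total boundary length (outer) = 99.00 mm.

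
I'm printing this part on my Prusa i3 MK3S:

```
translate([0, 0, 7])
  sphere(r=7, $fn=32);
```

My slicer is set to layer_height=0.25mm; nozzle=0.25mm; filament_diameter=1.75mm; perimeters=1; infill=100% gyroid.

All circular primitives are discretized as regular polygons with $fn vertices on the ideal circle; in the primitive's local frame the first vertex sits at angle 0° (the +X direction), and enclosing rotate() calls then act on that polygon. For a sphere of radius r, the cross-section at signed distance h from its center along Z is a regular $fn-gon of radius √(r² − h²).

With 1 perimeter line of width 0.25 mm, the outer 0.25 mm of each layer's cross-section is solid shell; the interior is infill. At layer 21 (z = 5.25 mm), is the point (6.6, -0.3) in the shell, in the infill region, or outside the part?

At z = 5.25 mm: the r=7 sphere slices to a regular 32-gon of circumradius 6.778 (√(r²−h²) with h=1.75 from center). Overall, the cross-section is a single solid region. The nearest boundary edge runs (6.65, -1.32)→(6.78, 0.00); distance from the point to it = 0.15 mm. The point is inside the cross-section, 0.15 mm from the nearest boundary — within the 0.25 mm shell band (1 × 0.25).

shell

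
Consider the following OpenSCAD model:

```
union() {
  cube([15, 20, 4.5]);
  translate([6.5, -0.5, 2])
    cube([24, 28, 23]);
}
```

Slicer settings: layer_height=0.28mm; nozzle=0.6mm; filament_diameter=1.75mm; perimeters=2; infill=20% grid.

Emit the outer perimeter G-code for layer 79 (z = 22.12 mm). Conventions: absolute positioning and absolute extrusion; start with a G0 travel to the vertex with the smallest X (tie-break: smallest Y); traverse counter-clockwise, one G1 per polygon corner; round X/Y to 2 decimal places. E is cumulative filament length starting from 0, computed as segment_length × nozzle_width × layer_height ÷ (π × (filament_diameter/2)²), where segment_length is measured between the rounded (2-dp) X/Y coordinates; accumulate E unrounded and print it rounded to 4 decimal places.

G0 X6.50 Y-0.50 Z22.12
G1 X30.50 Y-0.50 E1.6763
G1 X30.50 Y27.50 E3.6320
G1 X6.50 Y27.50 E5.3083
G1 X6.50 Y-0.50 E7.2640

At z = 22.12 mm: the cube is absent (z outside [0, 4.5]); the cube at (6.5, -0.5) (footprint 24×28) is included at this height; Combining (union): only the 24×28 cube at (6.5, -0.5) is present, so the union is just that shape — 1 connected region. The outline is a single polygon with 4 vertices. Extrusion per mm of travel: 0.6 × 0.28 / (π × 0.875²) = 0.069846. Accumulating E over each segment gives final E = 7.2640.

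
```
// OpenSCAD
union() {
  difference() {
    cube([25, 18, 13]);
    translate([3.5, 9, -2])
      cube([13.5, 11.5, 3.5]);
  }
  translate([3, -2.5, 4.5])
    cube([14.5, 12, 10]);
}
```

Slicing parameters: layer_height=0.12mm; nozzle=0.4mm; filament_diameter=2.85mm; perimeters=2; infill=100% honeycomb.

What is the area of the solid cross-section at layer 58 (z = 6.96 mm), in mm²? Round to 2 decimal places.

486.25 mm²

At z = 6.96 mm: the cube (footprint 25×18) is included at this height (area 450.00 mm²); the cube at (3.5, 9) is absent (z outside [-2, 1.5]); Taking the first minus the rest: none of the subtracted shapes is present at this height, so the 25×18 cube is unchanged — area = 450.00 mm²; the 14.5×12 cube at (3, -2.5) contributes its full rectangle (area 174.00 mm²); Merging all regions: the regions partially overlap — summed areas 624.00 mm² minus the doubly-counted overlap 137.75 mm² gives 486.25 mm² — area = 486.25 mm². Overall, the cross-section is a single solid region. Net area = 486.25 mm².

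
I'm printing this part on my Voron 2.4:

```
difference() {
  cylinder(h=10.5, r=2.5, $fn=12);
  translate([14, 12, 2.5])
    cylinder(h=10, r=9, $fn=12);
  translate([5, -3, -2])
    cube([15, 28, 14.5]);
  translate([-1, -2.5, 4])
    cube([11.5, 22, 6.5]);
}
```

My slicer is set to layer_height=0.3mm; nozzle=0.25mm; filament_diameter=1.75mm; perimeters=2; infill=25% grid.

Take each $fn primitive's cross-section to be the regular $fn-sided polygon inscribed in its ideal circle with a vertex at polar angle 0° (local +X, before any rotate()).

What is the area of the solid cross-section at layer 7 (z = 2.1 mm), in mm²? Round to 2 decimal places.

At z = 2.1 mm: the cylinder: section is a regular 12-gon, circumradius r=2.5 (area = (12/2)·2.500²·sin(360°/12) = 18.75 mm²); the cylinder at (14, 12) does not reach this height (z outside [2.5, 12.5]); the cube at (5, -3) is present — its section is the full 15×28 rectangle (area 420.00 mm²); the cube at (-1, -2.5) does not reach this height (z outside [4, 10.5]); Subtracting the remaining from the first: starting from the r=2.5 cylinder (18.75 mm²), the 15×28 cube at (5, -3) misses the remaining region (no effect) — area = 18.75 mm². Overall, the cross-section is a single solid region. Net area = 18.75 mm².

18.75 mm²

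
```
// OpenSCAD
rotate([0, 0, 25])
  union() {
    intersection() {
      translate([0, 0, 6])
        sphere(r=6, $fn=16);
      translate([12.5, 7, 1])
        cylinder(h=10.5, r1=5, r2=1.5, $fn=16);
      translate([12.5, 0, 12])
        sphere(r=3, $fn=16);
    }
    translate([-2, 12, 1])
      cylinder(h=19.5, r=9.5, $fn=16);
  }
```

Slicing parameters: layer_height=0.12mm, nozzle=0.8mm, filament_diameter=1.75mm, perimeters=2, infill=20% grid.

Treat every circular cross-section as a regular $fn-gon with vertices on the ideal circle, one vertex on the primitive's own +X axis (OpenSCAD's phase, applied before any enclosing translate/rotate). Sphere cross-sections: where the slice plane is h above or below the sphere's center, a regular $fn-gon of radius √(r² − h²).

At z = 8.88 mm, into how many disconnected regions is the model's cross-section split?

1

At z = 8.88 mm: the r=6 sphere contributes a regular 16-gon of circumradius √(6²−2.88²) = 5.264; the cone at (12.5, 7) contributes a regular 16-gon of circumradius 2.373 (interpolated between r1=5 and r2=1.5 at t=0.750); the sphere at (12.5, 0) does not reach this height (|z−center|=3.120 > r=3); Taking the intersection: at least one operand is absent at this height, so nothing remains; the cylinder at (-2, 12): section is a regular 16-gon, circumradius r=9.5; Merging all regions: only the r=9.5 cylinder at (-2, 12) is present, so the union is just that shape — 1 connected region; (rotated 25° about Z; rotation is an isometry so areas/perimeters/island counts are preserved). The result has 1 disconnected region.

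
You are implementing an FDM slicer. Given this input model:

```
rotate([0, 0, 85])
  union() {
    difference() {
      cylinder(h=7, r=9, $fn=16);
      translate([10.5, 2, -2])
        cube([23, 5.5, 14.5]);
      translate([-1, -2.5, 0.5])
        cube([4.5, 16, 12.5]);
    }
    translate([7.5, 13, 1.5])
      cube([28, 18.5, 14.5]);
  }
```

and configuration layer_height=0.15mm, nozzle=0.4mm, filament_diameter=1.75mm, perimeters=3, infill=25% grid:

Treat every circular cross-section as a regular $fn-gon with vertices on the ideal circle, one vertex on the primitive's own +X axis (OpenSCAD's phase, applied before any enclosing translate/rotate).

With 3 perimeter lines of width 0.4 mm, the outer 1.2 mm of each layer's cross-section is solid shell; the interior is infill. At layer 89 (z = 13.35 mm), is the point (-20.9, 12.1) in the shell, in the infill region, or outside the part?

infill

At z = 13.35 mm: the cylinder is not intersected at this z (z outside [0, 7]); the cube at (10.5, 2) does not reach this height (z outside [-2, 12.5]); the cube at (-1, -2.5) is not intersected at this z (z outside [0.5, 13]); Subtracting the remaining from the first: the first operand is absent here, so nothing remains; the cube at (7.5, 13) (footprint 28×18.5) is included at this height; Combining (union): only the 28×18.5 cube at (7.5, 13) is present, so the union is just that shape — 1 connected region; (whole slice rotated 85° about Z — lengths, areas and connectivity unchanged). Overall, the cross-section is a single solid region. Undo the 85° rotation: the query point maps to (10.232, 21.875) in the un-rotated model frame. The nearest boundary edge runs (7.50, 31.50)→(7.50, 13.00); distance from the point to it = 2.73 mm. The point is inside the cross-section and 2.73 mm from the nearest boundary — more than the 1.2 mm shell width (3 × 0.4), so it's in the infill interior.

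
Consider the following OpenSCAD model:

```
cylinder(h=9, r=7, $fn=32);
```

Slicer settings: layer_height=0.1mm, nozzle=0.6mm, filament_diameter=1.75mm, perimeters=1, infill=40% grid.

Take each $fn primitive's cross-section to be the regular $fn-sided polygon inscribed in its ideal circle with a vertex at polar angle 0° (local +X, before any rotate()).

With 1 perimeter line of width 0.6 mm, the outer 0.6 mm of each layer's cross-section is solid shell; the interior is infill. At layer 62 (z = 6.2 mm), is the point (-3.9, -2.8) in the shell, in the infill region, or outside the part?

At z = 6.2 mm: the cylinder: section is a regular 32-gon, circumradius r=7. Overall, the cross-section is a single solid region. The nearest boundary edge runs (-5.82, -3.89)→(-4.95, -4.95); distance from the point to it = 2.18 mm. The point is inside the cross-section and 2.18 mm from the nearest boundary — more than the 0.6 mm shell width (1 × 0.6), so it's in the infill interior.

infill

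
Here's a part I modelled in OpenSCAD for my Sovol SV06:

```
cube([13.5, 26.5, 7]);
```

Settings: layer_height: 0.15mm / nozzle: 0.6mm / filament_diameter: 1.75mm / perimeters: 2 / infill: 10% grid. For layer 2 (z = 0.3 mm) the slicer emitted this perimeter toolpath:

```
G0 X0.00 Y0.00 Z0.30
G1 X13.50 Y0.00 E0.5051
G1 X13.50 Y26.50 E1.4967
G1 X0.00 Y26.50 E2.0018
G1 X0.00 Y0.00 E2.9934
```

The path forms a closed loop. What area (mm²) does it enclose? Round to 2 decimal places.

Apply the shoelace formula to the sequence of (X, Y) vertices; enclosed area = 357.75 mm².

357.75 mm²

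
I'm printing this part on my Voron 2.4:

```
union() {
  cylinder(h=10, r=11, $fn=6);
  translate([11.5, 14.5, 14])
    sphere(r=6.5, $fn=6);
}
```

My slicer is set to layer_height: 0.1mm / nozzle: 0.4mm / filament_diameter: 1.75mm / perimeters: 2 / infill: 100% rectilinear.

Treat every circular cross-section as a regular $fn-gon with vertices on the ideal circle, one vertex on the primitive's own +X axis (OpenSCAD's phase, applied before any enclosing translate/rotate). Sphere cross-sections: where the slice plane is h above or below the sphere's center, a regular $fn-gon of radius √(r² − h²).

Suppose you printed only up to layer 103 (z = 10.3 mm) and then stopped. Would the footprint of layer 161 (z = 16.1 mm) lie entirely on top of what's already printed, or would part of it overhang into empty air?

Compare the two slices. At z = 10.3: the cylinder is not intersected at this z (z outside [0, 10]); the sphere at (11.5, 14.5): section is a regular 6-gon, circumradius = √(r²−h²) = √(6.5²−3.7²) = 5.344 (area = (6/2)·5.344²·sin(360°/6) = 74.20 mm²); Taking the union: only the r=6.5 sphere at (11.5, 14.5) is present, so the union is just that shape — area = 74.20 mm². At z = 16.1: the cylinder is not intersected at this z (z outside [0, 10]); the r=6.5 sphere at (11.5, 14.5) contributes a regular 6-gon of circumradius √(6.5²−2.1²) = 6.151 (area = (6/2)·6.151²·sin(360°/6) = 98.31 mm²); Taking the union: only the r=6.5 sphere at (11.5, 14.5) is present, so the union is just that shape — area = 98.31 mm². Checking containment: at z = 16.1 the cross-section extends beyond the z = 10.3 cross-section by about 24.11 mm².

part overhangs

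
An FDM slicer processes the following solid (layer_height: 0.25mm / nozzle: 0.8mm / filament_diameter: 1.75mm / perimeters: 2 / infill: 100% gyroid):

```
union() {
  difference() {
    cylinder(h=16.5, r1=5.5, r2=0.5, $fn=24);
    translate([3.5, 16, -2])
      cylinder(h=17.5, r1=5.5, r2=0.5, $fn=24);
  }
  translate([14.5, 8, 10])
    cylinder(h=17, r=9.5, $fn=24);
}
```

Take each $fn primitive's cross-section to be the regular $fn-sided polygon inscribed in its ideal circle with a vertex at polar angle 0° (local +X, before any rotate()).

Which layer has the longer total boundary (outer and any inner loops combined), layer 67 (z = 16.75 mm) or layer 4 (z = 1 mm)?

Layer 67 (z = 16.75): the cone is not intersected at this z (z outside [0, 16.5]); the cone at (3.5, 16) is not intersected at this z (z outside [-2, 15.5]); After the difference (first − rest): the first operand is absent here, so nothing remains; the r=9.5 cylinder at (14.5, 8) contributes a regular 24-gon of circumradius 9.5 (perimeter = 2·24·9.500·sin(180°/24) = 59.52 mm); Combining (union): only the r=9.5 cylinder at (14.5, 8) is present, so the union is just that shape — boundary = 59.52 mm. So its perimeter = 59.52 mm. Layer 4 (z = 1): the cone: at t=0.061 of its height the radius interpolates to r₁+(r₂−r₁)t = 5.197, giving a regular 24-gon of that circumradius (perimeter = 2·24·5.197·sin(180°/24) = 32.56 mm); the cone at (3.5, 16) contributes a regular 24-gon of circumradius 4.643 (interpolated between r1=5.5 and r2=0.5 at t=0.171) (perimeter = 2·24·4.643·sin(180°/24) = 29.09 mm); After the difference (first − rest): starting from the cone, the cone at (3.5, 16) misses the remaining region (no effect) — boundary = 32.56 mm; the cylinder at (14.5, 8) is not intersected at this z (z outside [10, 27]); Taking the union: only that combined region is present, so the union is just that shape — boundary = 32.56 mm. So its perimeter = 32.56 mm. Layer 67 is larger (59.52 vs 32.56 mm).

layer 67 (z = 16.75 mm)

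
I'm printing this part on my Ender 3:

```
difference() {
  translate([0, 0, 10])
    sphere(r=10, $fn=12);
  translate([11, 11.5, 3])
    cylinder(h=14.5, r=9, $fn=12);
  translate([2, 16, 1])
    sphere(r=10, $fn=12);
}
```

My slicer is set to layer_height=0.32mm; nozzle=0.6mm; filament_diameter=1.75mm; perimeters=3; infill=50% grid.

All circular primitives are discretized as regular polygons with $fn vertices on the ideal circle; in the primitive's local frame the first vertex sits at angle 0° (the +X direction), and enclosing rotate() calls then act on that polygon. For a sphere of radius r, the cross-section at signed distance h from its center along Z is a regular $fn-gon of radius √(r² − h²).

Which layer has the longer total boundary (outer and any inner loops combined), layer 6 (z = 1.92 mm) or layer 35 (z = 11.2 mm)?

Layer 6 (z = 1.92): the r=10 sphere slices to a regular 12-gon of circumradius 5.892 (√(r²−h²) with h=8.08 from center) (perimeter = 2·12·5.892·sin(180°/12) = 36.60 mm); the cylinder at (11, 11.5) is not intersected at this z (z outside [3, 17.5]); the r=10 sphere at (2, 16) contributes a regular 12-gon of circumradius √(10²−0.92²) = 9.958 (perimeter = 2·12·9.958·sin(180°/12) = 61.85 mm); After the difference (first − rest): starting from the r=10 sphere, the r=10 sphere at (2, 16) misses the remaining region (no effect) — boundary = 36.60 mm. So its perimeter = 36.60 mm. Layer 35 (z = 11.2): the sphere: section is a regular 12-gon, circumradius = √(r²−h²) = √(10²−1.2²) = 9.928 (perimeter = 2·12·9.928·sin(180°/12) = 61.67 mm); the r=9 cylinder at (11, 11.5) gives a regular 12-gon of circumradius 9 (constant along its height) (perimeter = 2·12·9.000·sin(180°/12) = 55.90 mm); the sphere at (2, 16) is absent (|z−center|=10.200 > r=10); After the difference (first − rest): starting from the r=10 sphere, the r=9 cylinder at (11, 11.5) partially overlaps it — only the 16.45 mm² overlap (of its 243.00 mm²) is removed, clipping the outline — boundary = 61.74 mm. So its perimeter = 61.74 mm. Layer 35 is larger (61.74 vs 36.60 mm).

layer 35 (z = 11.2 mm)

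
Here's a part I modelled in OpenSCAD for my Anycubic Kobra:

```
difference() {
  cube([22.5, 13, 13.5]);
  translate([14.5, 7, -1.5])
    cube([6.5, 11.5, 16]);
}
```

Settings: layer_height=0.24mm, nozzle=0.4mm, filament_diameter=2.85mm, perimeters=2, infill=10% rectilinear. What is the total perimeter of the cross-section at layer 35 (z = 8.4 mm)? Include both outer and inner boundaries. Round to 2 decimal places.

At z = 8.4 mm: the cube is present — its section is the full 22.5×13 rectangle (perimeter 71.00 mm); the 6.5×11.5 cube at (14.5, 7) contributes its full rectangle (perimeter 36.00 mm); Taking the first minus the rest: starting from the 22.5×13 cube, the 6.5×11.5 cube at (14.5, 7) partially overlaps it — only the 39.00 mm² overlap (of its 74.75 mm²) is removed, clipping the outline — boundary = 83.00 mm. Overall, the cross-section is a single solid region. Total boundary length (outer) = 83.00 mm.

83.00 mm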